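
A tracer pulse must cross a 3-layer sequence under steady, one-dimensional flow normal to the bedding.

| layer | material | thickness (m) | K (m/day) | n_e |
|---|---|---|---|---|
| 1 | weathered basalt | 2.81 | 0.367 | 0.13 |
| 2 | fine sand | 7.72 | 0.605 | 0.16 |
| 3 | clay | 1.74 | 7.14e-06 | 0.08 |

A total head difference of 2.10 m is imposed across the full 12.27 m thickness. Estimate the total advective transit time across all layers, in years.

With flow normal to the layers, continuity requires the same specific discharge q through every layer.
Σ(b_i/K_i) = 2.81/0.367 + 7.72/0.605 + 1.74/7.14e-06 = 2.437e+05 d.
q = Δh / Σ(b_i/K_i) = 2.10 / 2.437e+05 = 8.617e-06 m/day.
In each layer the seepage velocity is v_i = q/n_i, so the layer transit time is t_i = b_i·n_i / q:
  layer 1 (weathered basalt): t_1 = 2.81 × 0.13 / 8.617e-06 = 42395 d
  layer 2 (fine sand): t_2 = 7.72 × 0.16 / 8.617e-06 = 1.434e+05 d
  layer 3 (clay): t_3 = 1.74 × 0.08 / 8.617e-06 = 16155 d
Total t = Σ t_i = 2.019e+05 days = 552.8 years.

553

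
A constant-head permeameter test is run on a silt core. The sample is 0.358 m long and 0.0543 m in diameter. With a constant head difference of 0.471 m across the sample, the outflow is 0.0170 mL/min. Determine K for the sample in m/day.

0.00803

Cross-sectional area A = π·(d/2)² = π × (0.0543/2)² = 0.002316 m².
Convert discharge: 0.0170 mL/min = 2.833e-10 m³/s.
Darcy's law rearranged: K = Q·L / (A·Δh) = 2.833e-10 × 0.358 / (0.002316 × 0.471) = 9.300e-08 m/s = 0.008035 m/day.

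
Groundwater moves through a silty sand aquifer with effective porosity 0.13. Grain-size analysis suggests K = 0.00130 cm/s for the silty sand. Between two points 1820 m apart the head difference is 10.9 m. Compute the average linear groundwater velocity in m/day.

Convert K: 0.00130 cm/s × 864 = 1.123 m/day.
Hydraulic gradient i = Δh / L = 10.9 / 1820 = 0.005989.
Darcy flux q = K · i = 1.123 × 0.005989 = 0.006727 m/day.
Seepage velocity v = q / n_e = 0.006727 / 0.13 = 0.05175 m/day.

0.0517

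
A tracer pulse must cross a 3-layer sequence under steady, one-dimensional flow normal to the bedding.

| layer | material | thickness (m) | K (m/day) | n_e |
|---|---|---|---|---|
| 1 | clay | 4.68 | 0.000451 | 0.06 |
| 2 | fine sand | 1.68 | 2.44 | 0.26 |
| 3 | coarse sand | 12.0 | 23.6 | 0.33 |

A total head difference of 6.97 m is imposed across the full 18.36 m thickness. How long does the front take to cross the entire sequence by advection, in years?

With flow normal to the layers, continuity requires the same specific discharge q through every layer.
Σ(b_i/K_i) = 4.68/0.000451 + 1.68/2.44 + 12.0/23.6 = 10378 d.
q = Δh / Σ(b_i/K_i) = 6.97 / 10378 = 0.0006716 m/day.
In each layer the seepage velocity is v_i = q/n_i, so the layer transit time is t_i = b_i·n_i / q:
  layer 1 (clay): t_1 = 4.68 × 0.06 / 0.0006716 = 418.1 d
  layer 2 (fine sand): t_2 = 1.68 × 0.26 / 0.0006716 = 650.4 d
  layer 3 (coarse sand): t_3 = 12.0 × 0.33 / 0.0006716 = 5896 d
Total t = Σ t_i = 6965 days = 19.07 years.

19.1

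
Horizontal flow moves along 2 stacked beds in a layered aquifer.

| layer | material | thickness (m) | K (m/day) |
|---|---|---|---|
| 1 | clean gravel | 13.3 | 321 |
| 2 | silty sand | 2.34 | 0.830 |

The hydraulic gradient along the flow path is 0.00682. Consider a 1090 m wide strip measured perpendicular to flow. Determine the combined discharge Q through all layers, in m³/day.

31800

Flow is parallel to layering, so each bed carries its own Darcy discharge and the transmissivities add.
Σ(K_i·b_i) = 321×13.3 + 0.830×2.34 = 4271 m²/day.
Hydraulic gradient i = 0.00682.
Q = Σ(K_i·b_i) · W · i = 4271 × 1090 × 0.006820 = 31752 m³/day.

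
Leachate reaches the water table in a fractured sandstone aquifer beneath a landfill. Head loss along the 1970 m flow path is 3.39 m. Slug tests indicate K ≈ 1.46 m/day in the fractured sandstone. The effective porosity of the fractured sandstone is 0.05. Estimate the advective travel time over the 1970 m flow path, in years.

107

Hydraulic gradient i = Δh / L = 3.39 / 1970 = 0.001721.
Darcy flux q = K · i = 1.460 × 0.001721 = 0.002512 m/day.
Seepage velocity v = q / n_e = 0.002512 / 0.05 = 0.05025 m/day.
Travel time t = L / v = 1970 / 0.05025 = 39206 days = 107.3 years.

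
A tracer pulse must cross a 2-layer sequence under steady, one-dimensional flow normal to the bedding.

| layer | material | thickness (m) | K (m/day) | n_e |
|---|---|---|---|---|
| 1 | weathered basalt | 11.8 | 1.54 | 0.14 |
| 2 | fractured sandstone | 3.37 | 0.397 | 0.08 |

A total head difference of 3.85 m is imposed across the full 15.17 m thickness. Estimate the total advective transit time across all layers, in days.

8.06

With flow normal to the layers, continuity requires the same specific discharge q through every layer.
Σ(b_i/K_i) = 11.8/1.54 + 3.37/0.397 = 16.15 d.
q = Δh / Σ(b_i/K_i) = 3.85 / 16.15 = 0.2384 m/day.
In each layer the seepage velocity is v_i = q/n_i, so the layer transit time is t_i = b_i·n_i / q:
  layer 1 (weathered basalt): t_1 = 11.8 × 0.14 / 0.2384 = 6.930 d
  layer 2 (fractured sandstone): t_2 = 3.37 × 0.08 / 0.2384 = 1.131 d
Total t = Σ t_i = 8.061 days.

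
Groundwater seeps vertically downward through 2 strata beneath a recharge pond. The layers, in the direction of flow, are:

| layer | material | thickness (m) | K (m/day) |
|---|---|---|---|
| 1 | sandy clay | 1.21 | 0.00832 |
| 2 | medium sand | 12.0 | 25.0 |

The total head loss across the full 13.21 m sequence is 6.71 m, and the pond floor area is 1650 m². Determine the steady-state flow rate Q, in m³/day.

Flow is perpendicular to layering, so the layers act in series and the equivalent K is the thickness-weighted harmonic mean.
Total thickness L = 1.21 + 12.0 = 13.21 m.
Σ(b_i/K_i) = 1.21/0.00832 + 12.0/25.0 = 145.9 d.
K_eq = L / Σ(b_i/K_i) = 13.21 / 145.9 = 0.09053 m/day.
Q = K_eq · A · (Δh/L) = 0.09053 × 1650 × (6.71/13.21) = 75.88 m³/day.

75.9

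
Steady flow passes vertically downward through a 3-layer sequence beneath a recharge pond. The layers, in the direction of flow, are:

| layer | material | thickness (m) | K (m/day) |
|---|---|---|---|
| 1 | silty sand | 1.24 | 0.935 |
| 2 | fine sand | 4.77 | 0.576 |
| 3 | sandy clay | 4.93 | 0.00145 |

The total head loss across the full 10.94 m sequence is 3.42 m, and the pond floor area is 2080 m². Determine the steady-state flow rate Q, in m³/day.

2.09

Flow is perpendicular to layering, so the layers act in series and the equivalent K is the thickness-weighted harmonic mean.
Total thickness L = 1.24 + 4.77 + 4.93 = 10.94 m.
Σ(b_i/K_i) = 1.24/0.935 + 4.77/0.576 + 4.93/0.00145 = 3410 d.
K_eq = L / Σ(b_i/K_i) = 10.94 / 3410 = 0.003209 m/day.
Q = K_eq · A · (Δh/L) = 0.003209 × 2080 × (3.42/10.94) = 2.086 m³/day.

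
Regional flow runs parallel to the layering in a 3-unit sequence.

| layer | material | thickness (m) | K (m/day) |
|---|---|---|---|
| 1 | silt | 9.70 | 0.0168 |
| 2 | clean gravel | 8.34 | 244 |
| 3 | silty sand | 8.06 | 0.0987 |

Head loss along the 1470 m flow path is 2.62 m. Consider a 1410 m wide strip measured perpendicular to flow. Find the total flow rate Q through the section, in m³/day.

5120

Flow is parallel to layering, so each bed carries its own Darcy discharge and the transmissivities add.
Σ(K_i·b_i) = 0.0168×9.70 + 244×8.34 + 0.0987×8.06 = 2036 m²/day.
Hydraulic gradient i = Δh / L = 2.62 / 1470 = 0.001782.
Q = Σ(K_i·b_i) · W · i = 2036 × 1410 × 0.001782 = 5116 m³/day.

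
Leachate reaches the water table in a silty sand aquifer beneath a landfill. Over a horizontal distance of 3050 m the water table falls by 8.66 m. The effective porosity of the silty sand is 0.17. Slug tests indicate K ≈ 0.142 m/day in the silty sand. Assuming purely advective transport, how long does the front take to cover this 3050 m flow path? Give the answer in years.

Hydraulic gradient i = Δh / L = 8.66 / 3050 = 0.002839.
Darcy flux q = K · i = 0.1420 × 0.002839 = 0.0004032 m/day.
Seepage velocity v = q / n_e = 0.0004032 / 0.17 = 0.002372 m/day.
Travel time t = L / v = 3050 / 0.002372 = 1.286e+06 days = 3521 years.

3520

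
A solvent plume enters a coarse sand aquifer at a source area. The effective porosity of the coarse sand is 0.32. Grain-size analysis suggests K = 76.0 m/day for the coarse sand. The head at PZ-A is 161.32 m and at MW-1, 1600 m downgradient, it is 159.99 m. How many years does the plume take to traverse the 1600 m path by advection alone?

Hydraulic gradient i = (161.32 − 159.99) / 1600 = 1.33 / 1600 = 0.0008313.
Darcy flux q = K · i = 76.00 × 0.0008313 = 0.06318 m/day.
Seepage velocity v = q / n_e = 0.06318 / 0.32 = 0.1974 m/day.
Travel time t = L / v = 1600 / 0.1974 = 8104 days = 22.19 years.

22.2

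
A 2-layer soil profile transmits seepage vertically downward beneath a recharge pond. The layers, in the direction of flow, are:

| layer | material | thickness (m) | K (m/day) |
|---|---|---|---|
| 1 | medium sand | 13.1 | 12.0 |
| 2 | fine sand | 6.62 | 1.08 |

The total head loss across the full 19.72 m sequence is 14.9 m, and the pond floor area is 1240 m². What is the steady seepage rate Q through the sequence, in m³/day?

Flow is perpendicular to layering, so the layers act in series and the equivalent K is the thickness-weighted harmonic mean.
Total thickness L = 13.1 + 6.62 = 19.72 m.
Σ(b_i/K_i) = 13.1/12.0 + 6.62/1.08 = 7.221 d.
K_eq = L / Σ(b_i/K_i) = 19.72 / 7.221 = 2.731 m/day.
Q = K_eq · A · (Δh/L) = 2.731 × 1240 × (14.9/19.72) = 2559 m³/day.

2560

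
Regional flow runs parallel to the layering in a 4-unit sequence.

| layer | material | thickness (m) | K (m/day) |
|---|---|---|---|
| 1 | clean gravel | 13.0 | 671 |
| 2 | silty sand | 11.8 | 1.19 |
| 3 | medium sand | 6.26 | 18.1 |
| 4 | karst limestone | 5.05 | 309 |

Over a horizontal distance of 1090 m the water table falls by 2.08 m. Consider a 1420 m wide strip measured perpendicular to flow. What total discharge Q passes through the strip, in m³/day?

Flow is parallel to layering, so each bed carries its own Darcy discharge and the transmissivities add.
Σ(K_i·b_i) = 671×13.0 + 1.19×11.8 + 18.1×6.26 + 309×5.05 = 10411 m²/day.
Hydraulic gradient i = Δh / L = 2.08 / 1090 = 0.001908.
Q = Σ(K_i·b_i) · W · i = 10411 × 1420 × 0.001908 = 28210 m³/day.

28200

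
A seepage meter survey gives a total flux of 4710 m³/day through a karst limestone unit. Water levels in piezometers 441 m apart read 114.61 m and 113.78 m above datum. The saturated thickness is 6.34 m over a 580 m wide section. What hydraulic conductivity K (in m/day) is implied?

Cross-sectional area A = 580 × 6.34 = 3677 m².
Hydraulic gradient i = (114.61 − 113.78) / 441 = 0.83 / 441 = 0.001882.
From Q = K·A·i, K = Q / (A·i) = 4710 / (3677 × 0.001882) = 680.6 m/day.

681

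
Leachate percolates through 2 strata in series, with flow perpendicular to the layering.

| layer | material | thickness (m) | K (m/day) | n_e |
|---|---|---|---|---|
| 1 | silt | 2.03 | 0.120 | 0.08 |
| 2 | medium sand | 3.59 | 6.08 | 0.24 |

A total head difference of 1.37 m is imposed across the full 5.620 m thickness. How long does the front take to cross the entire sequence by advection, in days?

13.1

With flow normal to the layers, continuity requires the same specific discharge q through every layer.
Σ(b_i/K_i) = 2.03/0.120 + 3.59/6.08 = 17.51 d.
q = Δh / Σ(b_i/K_i) = 1.37 / 17.51 = 0.07825 m/day.
In each layer the seepage velocity is v_i = q/n_i, so the layer transit time is t_i = b_i·n_i / q:
  layer 1 (silt): t_1 = 2.03 × 0.08 / 0.07825 = 2.075 d
  layer 2 (medium sand): t_2 = 3.59 × 0.24 / 0.07825 = 11.01 d
Total t = Σ t_i = 13.09 days.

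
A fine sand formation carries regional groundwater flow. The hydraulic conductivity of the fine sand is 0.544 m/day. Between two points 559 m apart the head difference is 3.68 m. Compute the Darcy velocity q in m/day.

Hydraulic gradient i = Δh / L = 3.68 / 559 = 0.006583.
Specific discharge q = K · i = 0.5440 × 0.006583 = 0.003581 m/day.

0.00358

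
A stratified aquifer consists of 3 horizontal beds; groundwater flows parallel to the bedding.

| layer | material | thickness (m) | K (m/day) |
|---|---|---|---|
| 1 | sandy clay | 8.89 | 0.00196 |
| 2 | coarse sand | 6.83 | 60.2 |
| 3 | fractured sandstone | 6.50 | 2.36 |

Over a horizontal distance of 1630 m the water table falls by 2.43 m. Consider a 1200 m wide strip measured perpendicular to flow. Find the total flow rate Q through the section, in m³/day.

763

Flow is parallel to layering, so each bed carries its own Darcy discharge and the transmissivities add.
Σ(K_i·b_i) = 0.00196×8.89 + 60.2×6.83 + 2.36×6.50 = 426.5 m²/day.
Hydraulic gradient i = Δh / L = 2.43 / 1630 = 0.001491.
Q = Σ(K_i·b_i) · W · i = 426.5 × 1200 × 0.001491 = 763.0 m³/day.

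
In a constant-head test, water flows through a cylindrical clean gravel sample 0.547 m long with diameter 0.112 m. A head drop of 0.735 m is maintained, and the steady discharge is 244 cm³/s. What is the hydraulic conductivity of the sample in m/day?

Cross-sectional area A = π·(d/2)² = π × (0.112/2)² = 0.009852 m².
Convert discharge: 244 cm³/s = 0.0002440 m³/s.
Darcy's law rearranged: K = Q·L / (A·Δh) = 0.0002440 × 0.547 / (0.009852 × 0.735) = 0.01843 m/s = 1592 m/day.

1590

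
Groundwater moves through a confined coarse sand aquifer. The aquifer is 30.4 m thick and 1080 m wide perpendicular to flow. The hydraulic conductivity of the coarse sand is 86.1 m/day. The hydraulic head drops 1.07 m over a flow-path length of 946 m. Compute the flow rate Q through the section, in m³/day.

3200

Cross-sectional area A = 1080 × 30.4 = 32832 m².
Hydraulic gradient i = Δh / L = 1.07 / 946 = 0.001131.
Darcy's law: Q = K · A · i = 86.10 × 32832 × 0.001131 = 3197 m³/day.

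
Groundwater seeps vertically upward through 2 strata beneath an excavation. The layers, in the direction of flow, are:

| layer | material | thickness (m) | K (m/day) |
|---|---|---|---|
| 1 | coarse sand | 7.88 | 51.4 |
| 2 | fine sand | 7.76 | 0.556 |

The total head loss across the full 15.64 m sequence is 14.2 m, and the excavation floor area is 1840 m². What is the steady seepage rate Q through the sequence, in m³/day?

1850

Flow is perpendicular to layering, so the layers act in series and the equivalent K is the thickness-weighted harmonic mean.
Total thickness L = 7.88 + 7.76 = 15.64 m.
Σ(b_i/K_i) = 7.88/51.4 + 7.76/0.556 = 14.11 d.
K_eq = L / Σ(b_i/K_i) = 15.64 / 14.11 = 1.108 m/day.
Q = K_eq · A · (Δh/L) = 1.108 × 1840 × (14.2/15.64) = 1852 m³/day.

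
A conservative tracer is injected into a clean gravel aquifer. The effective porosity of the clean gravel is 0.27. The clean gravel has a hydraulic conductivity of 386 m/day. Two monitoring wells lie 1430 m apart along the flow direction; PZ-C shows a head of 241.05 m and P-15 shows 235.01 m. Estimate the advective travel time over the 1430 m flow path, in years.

Hydraulic gradient i = (241.05 − 235.01) / 1430 = 6.04 / 1430 = 0.004224.
Darcy flux q = K · i = 386.0 × 0.004224 = 1.630 m/day.
Seepage velocity v = q / n_e = 1.630 / 0.27 = 6.038 m/day.
Travel time t = L / v = 1430 / 6.038 = 236.8 days = 0.6484 years.

0.648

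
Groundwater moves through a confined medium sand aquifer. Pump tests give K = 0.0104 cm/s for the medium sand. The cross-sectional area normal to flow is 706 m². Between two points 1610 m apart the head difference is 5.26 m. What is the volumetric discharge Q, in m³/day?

Convert K: 0.0104 cm/s × 864 = 8.986 m/day.
Hydraulic gradient i = Δh / L = 5.26 / 1610 = 0.003267.
Darcy's law: Q = K · A · i = 8.986 × 706.0 × 0.003267 = 20.73 m³/day.

20.7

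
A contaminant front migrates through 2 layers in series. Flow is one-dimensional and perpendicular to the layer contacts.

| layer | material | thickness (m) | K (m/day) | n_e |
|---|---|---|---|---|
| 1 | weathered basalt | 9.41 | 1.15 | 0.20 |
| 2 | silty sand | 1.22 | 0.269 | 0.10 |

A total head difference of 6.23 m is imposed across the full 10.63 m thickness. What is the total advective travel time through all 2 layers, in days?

4.09

With flow normal to the layers, continuity requires the same specific discharge q through every layer.
Σ(b_i/K_i) = 9.41/1.15 + 1.22/0.269 = 12.72 d.
q = Δh / Σ(b_i/K_i) = 6.23 / 12.72 = 0.4899 m/day.
In each layer the seepage velocity is v_i = q/n_i, so the layer transit time is t_i = b_i·n_i / q:
  layer 1 (weathered basalt): t_1 = 9.41 × 0.20 / 0.4899 = 3.842 d
  layer 2 (silty sand): t_2 = 1.22 × 0.10 / 0.4899 = 0.2491 d
Total t = Σ t_i = 4.091 days.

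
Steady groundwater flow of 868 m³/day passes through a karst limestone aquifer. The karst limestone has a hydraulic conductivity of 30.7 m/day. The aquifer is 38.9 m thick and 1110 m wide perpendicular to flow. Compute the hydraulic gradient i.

Cross-sectional area A = 1110 × 38.9 = 43179 m².
From Q = K·A·i, i = Q / (K·A) = 868 / (30.70 × 43179) = 0.0006548.

0.000655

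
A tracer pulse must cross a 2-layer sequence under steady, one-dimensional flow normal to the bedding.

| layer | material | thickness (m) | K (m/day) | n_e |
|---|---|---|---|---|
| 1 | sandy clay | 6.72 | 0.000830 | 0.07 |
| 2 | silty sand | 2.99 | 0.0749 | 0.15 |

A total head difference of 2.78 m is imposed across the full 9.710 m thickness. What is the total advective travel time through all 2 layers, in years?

7.36

With flow normal to the layers, continuity requires the same specific discharge q through every layer.
Σ(b_i/K_i) = 6.72/0.000830 + 2.99/0.0749 = 8136 d.
q = Δh / Σ(b_i/K_i) = 2.78 / 8136 = 0.0003417 m/day.
In each layer the seepage velocity is v_i = q/n_i, so the layer transit time is t_i = b_i·n_i / q:
  layer 1 (sandy clay): t_1 = 6.72 × 0.07 / 0.0003417 = 1377 d
  layer 2 (silty sand): t_2 = 2.99 × 0.15 / 0.0003417 = 1313 d
Total t = Σ t_i = 2689 days = 7.363 years.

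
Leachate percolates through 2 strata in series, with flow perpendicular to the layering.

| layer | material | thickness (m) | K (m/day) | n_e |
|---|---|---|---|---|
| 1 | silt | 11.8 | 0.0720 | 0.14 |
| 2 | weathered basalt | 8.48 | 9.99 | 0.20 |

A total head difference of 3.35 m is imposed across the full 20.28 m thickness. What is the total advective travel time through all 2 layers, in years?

With flow normal to the layers, continuity requires the same specific discharge q through every layer.
Σ(b_i/K_i) = 11.8/0.0720 + 8.48/9.99 = 164.7 d.
q = Δh / Σ(b_i/K_i) = 3.35 / 164.7 = 0.02034 m/day.
In each layer the seepage velocity is v_i = q/n_i, so the layer transit time is t_i = b_i·n_i / q:
  layer 1 (silt): t_1 = 11.8 × 0.14 / 0.02034 = 81.24 d
  layer 2 (weathered basalt): t_2 = 8.48 × 0.20 / 0.02034 = 83.40 d
Total t = Σ t_i = 164.6 days = 0.4508 years.

0.451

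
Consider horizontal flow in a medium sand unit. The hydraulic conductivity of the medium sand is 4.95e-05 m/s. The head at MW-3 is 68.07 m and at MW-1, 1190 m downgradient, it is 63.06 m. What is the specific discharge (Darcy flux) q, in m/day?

Convert K: 4.95e-05 m/s × 86400 = 4.277 m/day.
Hydraulic gradient i = (68.07 − 63.06) / 1190 = 5.01 / 1190 = 0.004210.
Specific discharge q = K · i = 4.277 × 0.004210 = 0.01801 m/day.

0.0180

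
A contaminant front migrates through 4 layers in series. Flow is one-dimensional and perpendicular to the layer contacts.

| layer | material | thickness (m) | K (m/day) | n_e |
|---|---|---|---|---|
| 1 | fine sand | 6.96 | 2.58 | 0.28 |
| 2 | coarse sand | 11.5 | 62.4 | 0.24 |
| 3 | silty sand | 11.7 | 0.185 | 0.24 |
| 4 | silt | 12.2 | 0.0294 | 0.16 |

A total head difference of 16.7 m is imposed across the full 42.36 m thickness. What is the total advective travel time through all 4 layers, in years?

With flow normal to the layers, continuity requires the same specific discharge q through every layer.
Σ(b_i/K_i) = 6.96/2.58 + 11.5/62.4 + 11.7/0.185 + 12.2/0.0294 = 481.1 d.
q = Δh / Σ(b_i/K_i) = 16.7 / 481.1 = 0.03471 m/day.
In each layer the seepage velocity is v_i = q/n_i, so the layer transit time is t_i = b_i·n_i / q:
  layer 1 (fine sand): t_1 = 6.96 × 0.28 / 0.03471 = 56.14 d
  layer 2 (coarse sand): t_2 = 11.5 × 0.24 / 0.03471 = 79.51 d
  layer 3 (silty sand): t_3 = 11.7 × 0.24 / 0.03471 = 80.89 d
  layer 4 (silt): t_4 = 12.2 × 0.16 / 0.03471 = 56.23 d
Total t = Σ t_i = 272.8 days = 0.7468 years.

0.747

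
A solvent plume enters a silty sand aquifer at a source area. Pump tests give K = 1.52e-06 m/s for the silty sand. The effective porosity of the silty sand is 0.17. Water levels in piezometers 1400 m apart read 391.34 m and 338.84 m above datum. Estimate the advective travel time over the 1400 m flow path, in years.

132

Convert K: 1.52e-06 m/s × 86400 = 0.1313 m/day.
Hydraulic gradient i = (391.34 − 338.84) / 1400 = 52.5 / 1400 = 0.03750.
Darcy flux q = K · i = 0.1313 × 0.03750 = 0.004925 m/day.
Seepage velocity v = q / n_e = 0.004925 / 0.17 = 0.02897 m/day.
Travel time t = L / v = 1400 / 0.02897 = 48327 days = 132.3 years.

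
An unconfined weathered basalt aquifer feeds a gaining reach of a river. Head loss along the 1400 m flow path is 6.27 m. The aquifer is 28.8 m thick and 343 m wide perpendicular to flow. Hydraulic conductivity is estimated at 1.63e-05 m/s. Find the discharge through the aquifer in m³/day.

Convert K: 1.63e-05 m/s × 86400 = 1.408 m/day.
Cross-sectional area A = 343 × 28.8 = 9878 m².
Hydraulic gradient i = Δh / L = 6.27 / 1400 = 0.004479.
Darcy's law: Q = K · A · i = 1.408 × 9878 × 0.004479 = 62.31 m³/day.

62.3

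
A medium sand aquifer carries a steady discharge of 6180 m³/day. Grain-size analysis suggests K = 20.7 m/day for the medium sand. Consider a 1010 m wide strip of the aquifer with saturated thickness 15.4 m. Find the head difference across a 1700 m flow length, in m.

Cross-sectional area A = 1010 × 15.4 = 15554 m².
From Q = K·A·i, i = Q / (K·A) = 6180 / (20.70 × 15554) = 0.01919.
Head loss Δh = i · L = 0.01919 × 1700 = 32.63 m.

32.6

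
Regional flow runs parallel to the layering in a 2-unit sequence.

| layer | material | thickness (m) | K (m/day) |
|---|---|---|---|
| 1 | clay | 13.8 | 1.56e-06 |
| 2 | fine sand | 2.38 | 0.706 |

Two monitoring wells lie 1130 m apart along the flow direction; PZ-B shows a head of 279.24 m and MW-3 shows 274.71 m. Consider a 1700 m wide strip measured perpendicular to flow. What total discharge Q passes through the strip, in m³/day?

11.5

Flow is parallel to layering, so each bed carries its own Darcy discharge and the transmissivities add.
Σ(K_i·b_i) = 1.56e-06×13.8 + 0.706×2.38 = 1.680 m²/day.
Hydraulic gradient i = (279.24 − 274.71) / 1130 = 4.53 / 1130 = 0.004009.
Q = Σ(K_i·b_i) · W · i = 1.680 × 1700 × 0.004009 = 11.45 m³/day.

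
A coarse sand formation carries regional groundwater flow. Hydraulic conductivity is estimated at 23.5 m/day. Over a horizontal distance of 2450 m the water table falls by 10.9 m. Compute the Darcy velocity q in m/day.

0.105

Hydraulic gradient i = Δh / L = 10.9 / 2450 = 0.004449.
Specific discharge q = K · i = 23.50 × 0.004449 = 0.1046 m/day.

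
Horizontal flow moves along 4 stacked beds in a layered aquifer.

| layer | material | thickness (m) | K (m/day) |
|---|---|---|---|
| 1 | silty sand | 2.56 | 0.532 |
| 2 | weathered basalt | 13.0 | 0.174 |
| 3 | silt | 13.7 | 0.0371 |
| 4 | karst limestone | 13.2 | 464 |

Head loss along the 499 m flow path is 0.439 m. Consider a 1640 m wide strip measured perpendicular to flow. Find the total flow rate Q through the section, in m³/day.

8840

Flow is parallel to layering, so each bed carries its own Darcy discharge and the transmissivities add.
Σ(K_i·b_i) = 0.532×2.56 + 0.174×13.0 + 0.0371×13.7 + 464×13.2 = 6129 m²/day.
Hydraulic gradient i = Δh / L = 0.439 / 499 = 0.0008798.
Q = Σ(K_i·b_i) · W · i = 6129 × 1640 × 0.0008798 = 8843 m³/day.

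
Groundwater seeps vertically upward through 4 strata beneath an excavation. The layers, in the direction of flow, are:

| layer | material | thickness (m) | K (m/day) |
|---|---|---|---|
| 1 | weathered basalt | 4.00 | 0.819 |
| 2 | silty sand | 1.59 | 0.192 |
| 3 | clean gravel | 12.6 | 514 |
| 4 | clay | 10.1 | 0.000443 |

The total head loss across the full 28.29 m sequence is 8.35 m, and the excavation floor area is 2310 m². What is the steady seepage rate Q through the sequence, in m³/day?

Flow is perpendicular to layering, so the layers act in series and the equivalent K is the thickness-weighted harmonic mean.
Total thickness L = 4.00 + 1.59 + 12.6 + 10.1 = 28.29 m.
Σ(b_i/K_i) = 4.00/0.819 + 1.59/0.192 + 12.6/514 + 10.1/0.000443 = 22812 d.
K_eq = L / Σ(b_i/K_i) = 28.29 / 22812 = 0.001240 m/day.
Q = K_eq · A · (Δh/L) = 0.001240 × 2310 × (8.35/28.29) = 0.8455 m³/day.

0.846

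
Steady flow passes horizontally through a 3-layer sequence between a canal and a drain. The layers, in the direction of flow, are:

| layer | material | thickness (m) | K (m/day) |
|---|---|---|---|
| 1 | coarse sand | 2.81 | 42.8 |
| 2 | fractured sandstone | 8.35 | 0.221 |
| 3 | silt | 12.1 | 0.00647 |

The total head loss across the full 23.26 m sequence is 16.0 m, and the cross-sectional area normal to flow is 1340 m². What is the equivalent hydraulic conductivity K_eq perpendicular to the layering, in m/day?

Flow is perpendicular to layering, so the layers act in series and the equivalent K is the thickness-weighted harmonic mean.
Total thickness L = 2.81 + 8.35 + 12.1 = 23.26 m.
Σ(b_i/K_i) = 2.81/42.8 + 8.35/0.221 + 12.1/0.00647 = 1908 d.
K_eq = L / Σ(b_i/K_i) = 23.26 / 1908 = 0.01219 m/day.

0.0122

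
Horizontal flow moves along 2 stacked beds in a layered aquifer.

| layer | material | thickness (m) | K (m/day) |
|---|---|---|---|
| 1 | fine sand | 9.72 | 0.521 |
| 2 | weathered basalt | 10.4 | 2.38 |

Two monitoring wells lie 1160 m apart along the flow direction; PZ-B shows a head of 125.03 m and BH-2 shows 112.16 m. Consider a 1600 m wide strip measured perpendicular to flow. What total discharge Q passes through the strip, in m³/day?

529

Flow is parallel to layering, so each bed carries its own Darcy discharge and the transmissivities add.
Σ(K_i·b_i) = 0.521×9.72 + 2.38×10.4 = 29.82 m²/day.
Hydraulic gradient i = (125.03 − 112.16) / 1160 = 12.87 / 1160 = 0.01109.
Q = Σ(K_i·b_i) · W · i = 29.82 × 1600 × 0.01109 = 529.3 m³/day.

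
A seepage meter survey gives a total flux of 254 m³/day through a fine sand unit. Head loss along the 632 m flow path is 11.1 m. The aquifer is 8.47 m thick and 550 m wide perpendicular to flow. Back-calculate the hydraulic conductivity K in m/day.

3.10

Cross-sectional area A = 550 × 8.47 = 4658 m².
Hydraulic gradient i = Δh / L = 11.1 / 632 = 0.01756.
From Q = K·A·i, K = Q / (A·i) = 254 / (4658 × 0.01756) = 3.104 m/day.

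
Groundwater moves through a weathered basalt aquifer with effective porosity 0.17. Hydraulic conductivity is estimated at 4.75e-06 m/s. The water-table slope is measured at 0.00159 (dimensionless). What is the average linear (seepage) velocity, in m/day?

0.00384

Convert K: 4.75e-06 m/s × 86400 = 0.4104 m/day.
Hydraulic gradient i = 0.00159.
Darcy flux q = K · i = 0.4104 × 0.001590 = 0.0006525 m/day.
Seepage velocity v = q / n_e = 0.0006525 / 0.17 = 0.003838 m/day.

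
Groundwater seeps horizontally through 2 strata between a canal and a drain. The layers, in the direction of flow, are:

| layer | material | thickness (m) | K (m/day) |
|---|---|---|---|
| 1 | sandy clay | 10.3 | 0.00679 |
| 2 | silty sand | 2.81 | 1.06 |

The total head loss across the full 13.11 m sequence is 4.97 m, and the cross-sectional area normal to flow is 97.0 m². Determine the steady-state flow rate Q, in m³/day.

Flow is perpendicular to layering, so the layers act in series and the equivalent K is the thickness-weighted harmonic mean.
Total thickness L = 10.3 + 2.81 = 13.11 m.
Σ(b_i/K_i) = 10.3/0.00679 + 2.81/1.06 = 1520 d.
K_eq = L / Σ(b_i/K_i) = 13.11 / 1520 = 0.008627 m/day.
Q = K_eq · A · (Δh/L) = 0.008627 × 97.0 × (4.97/13.11) = 0.3173 m³/day.

0.317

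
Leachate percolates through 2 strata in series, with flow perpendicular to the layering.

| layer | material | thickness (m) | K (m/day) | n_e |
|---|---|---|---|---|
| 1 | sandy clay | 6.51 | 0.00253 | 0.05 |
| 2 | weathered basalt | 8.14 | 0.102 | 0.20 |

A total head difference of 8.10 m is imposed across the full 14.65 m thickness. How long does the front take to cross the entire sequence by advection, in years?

1.75

With flow normal to the layers, continuity requires the same specific discharge q through every layer.
Σ(b_i/K_i) = 6.51/0.00253 + 8.14/0.102 = 2653 d.
q = Δh / Σ(b_i/K_i) = 8.10 / 2653 = 0.003053 m/day.
In each layer the seepage velocity is v_i = q/n_i, so the layer transit time is t_i = b_i·n_i / q:
  layer 1 (sandy clay): t_1 = 6.51 × 0.05 / 0.003053 = 106.6 d
  layer 2 (weathered basalt): t_2 = 8.14 × 0.20 / 0.003053 = 533.2 d
Total t = Σ t_i = 639.8 days = 1.752 years.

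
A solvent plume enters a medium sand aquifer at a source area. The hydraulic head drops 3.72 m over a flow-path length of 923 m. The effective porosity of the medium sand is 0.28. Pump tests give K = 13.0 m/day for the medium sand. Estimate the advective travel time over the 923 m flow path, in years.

Hydraulic gradient i = Δh / L = 3.72 / 923 = 0.004030.
Darcy flux q = K · i = 13.00 × 0.004030 = 0.05239 m/day.
Seepage velocity v = q / n_e = 0.05239 / 0.28 = 0.1871 m/day.
Travel time t = L / v = 923 / 0.1871 = 4933 days = 13.50 years.

13.5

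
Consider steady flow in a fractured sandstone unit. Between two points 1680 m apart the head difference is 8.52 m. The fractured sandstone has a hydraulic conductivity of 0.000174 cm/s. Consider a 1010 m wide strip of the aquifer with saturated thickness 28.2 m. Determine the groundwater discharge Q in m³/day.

Convert K: 0.000174 cm/s × 864 = 0.1503 m/day.
Cross-sectional area A = 1010 × 28.2 = 28482 m².
Hydraulic gradient i = Δh / L = 8.52 / 1680 = 0.005071.
Darcy's law: Q = K · A · i = 0.1503 × 28482 × 0.005071 = 21.72 m³/day.

21.7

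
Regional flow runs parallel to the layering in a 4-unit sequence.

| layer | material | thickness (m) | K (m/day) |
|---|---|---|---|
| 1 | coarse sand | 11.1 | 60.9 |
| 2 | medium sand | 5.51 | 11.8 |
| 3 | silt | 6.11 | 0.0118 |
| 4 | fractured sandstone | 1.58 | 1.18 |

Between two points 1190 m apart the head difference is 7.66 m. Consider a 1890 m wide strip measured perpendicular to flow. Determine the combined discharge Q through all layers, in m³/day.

9040

Flow is parallel to layering, so each bed carries its own Darcy discharge and the transmissivities add.
Σ(K_i·b_i) = 60.9×11.1 + 11.8×5.51 + 0.0118×6.11 + 1.18×1.58 = 742.9 m²/day.
Hydraulic gradient i = Δh / L = 7.66 / 1190 = 0.006437.
Q = Σ(K_i·b_i) · W · i = 742.9 × 1890 × 0.006437 = 9039 m³/day.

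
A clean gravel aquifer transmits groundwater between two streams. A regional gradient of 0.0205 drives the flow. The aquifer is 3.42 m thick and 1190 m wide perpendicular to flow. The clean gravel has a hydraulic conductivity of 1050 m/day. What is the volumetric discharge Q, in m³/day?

Cross-sectional area A = 1190 × 3.42 = 4070 m².
Hydraulic gradient i = 0.0205.
Darcy's law: Q = K · A · i = 1050 × 4070 × 0.02050 = 87602 m³/day.

87600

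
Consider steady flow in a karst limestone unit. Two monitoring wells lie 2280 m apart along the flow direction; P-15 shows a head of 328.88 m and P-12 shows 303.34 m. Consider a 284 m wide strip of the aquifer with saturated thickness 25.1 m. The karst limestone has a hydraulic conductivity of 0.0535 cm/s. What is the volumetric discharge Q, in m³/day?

3690

Convert K: 0.0535 cm/s × 864 = 46.22 m/day.
Cross-sectional area A = 284 × 25.1 = 7128 m².
Hydraulic gradient i = (328.88 − 303.34) / 2280 = 25.54 / 2280 = 0.01120.
Darcy's law: Q = K · A · i = 46.22 × 7128 × 0.01120 = 3691 m³/day.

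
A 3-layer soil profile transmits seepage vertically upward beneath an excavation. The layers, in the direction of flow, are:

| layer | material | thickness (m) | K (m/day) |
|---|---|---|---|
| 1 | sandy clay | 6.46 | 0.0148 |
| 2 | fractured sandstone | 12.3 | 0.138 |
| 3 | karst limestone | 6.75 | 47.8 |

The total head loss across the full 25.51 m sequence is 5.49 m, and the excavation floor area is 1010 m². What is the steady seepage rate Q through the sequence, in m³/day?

10.5

Flow is perpendicular to layering, so the layers act in series and the equivalent K is the thickness-weighted harmonic mean.
Total thickness L = 6.46 + 12.3 + 6.75 = 25.51 m.
Σ(b_i/K_i) = 6.46/0.0148 + 12.3/0.138 + 6.75/47.8 = 525.8 d.
K_eq = L / Σ(b_i/K_i) = 25.51 / 525.8 = 0.04852 m/day.
Q = K_eq · A · (Δh/L) = 0.04852 × 1010 × (5.49/25.51) = 10.55 m³/day.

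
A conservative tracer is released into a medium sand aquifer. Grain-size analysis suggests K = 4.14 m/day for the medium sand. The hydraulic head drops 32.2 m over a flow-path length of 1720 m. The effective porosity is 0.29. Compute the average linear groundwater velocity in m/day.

0.267

Hydraulic gradient i = Δh / L = 32.2 / 1720 = 0.01872.
Darcy flux q = K · i = 4.140 × 0.01872 = 0.07750 m/day.
Seepage velocity v = q / n_e = 0.07750 / 0.29 = 0.2673 m/day.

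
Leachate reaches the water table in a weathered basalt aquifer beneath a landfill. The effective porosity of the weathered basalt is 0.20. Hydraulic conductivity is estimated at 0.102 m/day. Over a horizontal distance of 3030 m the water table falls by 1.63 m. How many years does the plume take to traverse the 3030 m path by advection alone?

30200

Hydraulic gradient i = Δh / L = 1.63 / 3030 = 0.0005380.
Darcy flux q = K · i = 0.1020 × 0.0005380 = 5.487e-05 m/day.
Seepage velocity v = q / n_e = 5.487e-05 / 0.20 = 0.0002744 m/day.
Travel time t = L / v = 3030 / 0.0002744 = 1.104e+07 days = 30237 years.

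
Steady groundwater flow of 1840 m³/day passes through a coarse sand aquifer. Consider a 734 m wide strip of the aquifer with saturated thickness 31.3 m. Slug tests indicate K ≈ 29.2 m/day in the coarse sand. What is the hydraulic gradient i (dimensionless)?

0.00274

Cross-sectional area A = 734 × 31.3 = 22974 m².
From Q = K·A·i, i = Q / (K·A) = 1840 / (29.20 × 22974) = 0.002743.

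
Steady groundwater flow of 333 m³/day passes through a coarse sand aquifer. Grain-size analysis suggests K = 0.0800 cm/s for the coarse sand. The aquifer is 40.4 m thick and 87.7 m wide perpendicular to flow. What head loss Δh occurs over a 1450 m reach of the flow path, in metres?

Convert K: 0.0800 cm/s × 864 = 69.12 m/day.
Cross-sectional area A = 87.7 × 40.4 = 3543 m².
From Q = K·A·i, i = Q / (K·A) = 333 / (69.12 × 3543) = 0.001360.
Head loss Δh = i · L = 0.001360 × 1450 = 1.972 m.

1.97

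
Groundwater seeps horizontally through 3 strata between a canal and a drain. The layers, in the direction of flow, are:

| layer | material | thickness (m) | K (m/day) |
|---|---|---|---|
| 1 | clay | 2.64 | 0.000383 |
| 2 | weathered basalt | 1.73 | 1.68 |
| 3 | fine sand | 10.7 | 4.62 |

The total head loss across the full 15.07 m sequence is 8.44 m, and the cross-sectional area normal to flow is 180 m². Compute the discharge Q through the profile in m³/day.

0.220

Flow is perpendicular to layering, so the layers act in series and the equivalent K is the thickness-weighted harmonic mean.
Total thickness L = 2.64 + 1.73 + 10.7 = 15.07 m.
Σ(b_i/K_i) = 2.64/0.000383 + 1.73/1.68 + 10.7/4.62 = 6896 d.
K_eq = L / Σ(b_i/K_i) = 15.07 / 6896 = 0.002185 m/day.
Q = K_eq · A · (Δh/L) = 0.002185 × 180 × (8.44/15.07) = 0.2203 m³/day.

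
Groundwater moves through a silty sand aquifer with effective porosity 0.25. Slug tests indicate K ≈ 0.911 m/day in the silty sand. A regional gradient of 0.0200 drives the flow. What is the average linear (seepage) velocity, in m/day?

0.0729

Hydraulic gradient i = 0.0200.
Darcy flux q = K · i = 0.9110 × 0.02000 = 0.01822 m/day.
Seepage velocity v = q / n_e = 0.01822 / 0.25 = 0.07288 m/day.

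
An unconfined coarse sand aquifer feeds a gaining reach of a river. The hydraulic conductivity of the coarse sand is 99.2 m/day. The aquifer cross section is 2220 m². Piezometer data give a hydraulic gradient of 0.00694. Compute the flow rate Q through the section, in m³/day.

1530

Hydraulic gradient i = 0.00694.
Darcy's law: Q = K · A · i = 99.20 × 2220 × 0.006940 = 1528 m³/day.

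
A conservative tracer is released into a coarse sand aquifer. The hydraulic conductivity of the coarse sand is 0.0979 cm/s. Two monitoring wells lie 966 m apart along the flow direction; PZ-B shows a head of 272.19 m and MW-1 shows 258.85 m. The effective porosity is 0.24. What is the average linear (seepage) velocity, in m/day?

4.87

Convert K: 0.0979 cm/s × 864 = 84.59 m/day.
Hydraulic gradient i = (272.19 − 258.85) / 966 = 13.34 / 966 = 0.01381.
Darcy flux q = K · i = 84.59 × 0.01381 = 1.168 m/day.
Seepage velocity v = q / n_e = 1.168 / 0.24 = 4.867 m/day.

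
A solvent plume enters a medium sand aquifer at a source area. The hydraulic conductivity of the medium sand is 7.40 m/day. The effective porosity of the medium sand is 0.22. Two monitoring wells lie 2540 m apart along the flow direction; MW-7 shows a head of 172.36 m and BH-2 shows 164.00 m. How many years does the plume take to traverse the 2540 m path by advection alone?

62.8

Hydraulic gradient i = (172.36 − 164.00) / 2540 = 8.36 / 2540 = 0.003291.
Darcy flux q = K · i = 7.400 × 0.003291 = 0.02436 m/day.
Seepage velocity v = q / n_e = 0.02436 / 0.22 = 0.1107 m/day.
Travel time t = L / v = 2540 / 0.1107 = 22943 days = 62.81 years.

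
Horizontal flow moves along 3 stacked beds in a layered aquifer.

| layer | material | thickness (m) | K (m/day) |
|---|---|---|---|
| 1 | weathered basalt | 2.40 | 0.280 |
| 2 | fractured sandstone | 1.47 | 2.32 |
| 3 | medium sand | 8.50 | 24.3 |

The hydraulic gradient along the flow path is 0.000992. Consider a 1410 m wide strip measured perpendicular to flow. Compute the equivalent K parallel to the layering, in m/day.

17.0

Flow is parallel to layering, so each bed carries its own Darcy discharge and the transmissivities add.
Σ(K_i·b_i) = 0.280×2.40 + 2.32×1.47 + 24.3×8.50 = 210.6 m²/day.
Total thickness b = 12.37 m, so K_eq = Σ(K_i·b_i)/b = 17.03 m/day.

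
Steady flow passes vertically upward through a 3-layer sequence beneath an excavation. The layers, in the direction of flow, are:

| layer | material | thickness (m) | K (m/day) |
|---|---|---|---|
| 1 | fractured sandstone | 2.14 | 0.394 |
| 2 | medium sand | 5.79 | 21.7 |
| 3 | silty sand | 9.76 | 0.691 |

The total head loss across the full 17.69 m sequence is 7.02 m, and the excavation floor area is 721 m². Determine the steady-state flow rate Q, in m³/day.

Flow is perpendicular to layering, so the layers act in series and the equivalent K is the thickness-weighted harmonic mean.
Total thickness L = 2.14 + 5.79 + 9.76 = 17.69 m.
Σ(b_i/K_i) = 2.14/0.394 + 5.79/21.7 + 9.76/0.691 = 19.82 d.
K_eq = L / Σ(b_i/K_i) = 17.69 / 19.82 = 0.8924 m/day.
Q = K_eq · A · (Δh/L) = 0.8924 × 721 × (7.02/17.69) = 255.3 m³/day.

255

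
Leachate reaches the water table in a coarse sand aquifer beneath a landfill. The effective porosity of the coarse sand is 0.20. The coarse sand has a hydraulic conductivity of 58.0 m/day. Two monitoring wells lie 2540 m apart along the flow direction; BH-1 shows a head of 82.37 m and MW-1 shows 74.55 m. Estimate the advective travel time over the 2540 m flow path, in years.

7.79

Hydraulic gradient i = (82.37 − 74.55) / 2540 = 7.82 / 2540 = 0.003079.
Darcy flux q = K · i = 58.00 × 0.003079 = 0.1786 m/day.
Seepage velocity v = q / n_e = 0.1786 / 0.20 = 0.8928 m/day.
Travel time t = L / v = 2540 / 0.8928 = 2845 days = 7.789 years.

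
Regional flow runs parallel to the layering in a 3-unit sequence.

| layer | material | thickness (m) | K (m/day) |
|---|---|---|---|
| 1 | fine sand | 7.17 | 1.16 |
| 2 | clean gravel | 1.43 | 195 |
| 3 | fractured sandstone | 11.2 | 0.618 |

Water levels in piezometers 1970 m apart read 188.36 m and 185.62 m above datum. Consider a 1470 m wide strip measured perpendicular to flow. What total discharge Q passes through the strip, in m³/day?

Flow is parallel to layering, so each bed carries its own Darcy discharge and the transmissivities add.
Σ(K_i·b_i) = 1.16×7.17 + 195×1.43 + 0.618×11.2 = 294.1 m²/day.
Hydraulic gradient i = (188.36 − 185.62) / 1970 = 2.74 / 1970 = 0.001391.
Q = Σ(K_i·b_i) · W · i = 294.1 × 1470 × 0.001391 = 601.3 m³/day.

601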